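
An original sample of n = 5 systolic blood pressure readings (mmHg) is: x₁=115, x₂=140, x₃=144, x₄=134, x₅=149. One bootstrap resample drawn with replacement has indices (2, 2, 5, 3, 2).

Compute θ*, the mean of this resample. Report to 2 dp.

Resample values: 140, 140, 149, 144, 140.
Mean = (140 + 140 + 149 + 144 + 140) / 5 = 713.0 / 5 = 142.60

θ* = 142.60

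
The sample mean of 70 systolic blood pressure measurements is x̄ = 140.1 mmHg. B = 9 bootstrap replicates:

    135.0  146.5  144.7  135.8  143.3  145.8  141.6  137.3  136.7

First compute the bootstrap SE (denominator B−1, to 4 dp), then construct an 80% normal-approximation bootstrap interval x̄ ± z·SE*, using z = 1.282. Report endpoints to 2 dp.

Mean of replicates = 140.7444; sum of squared deviations = 167.2622; SE* = √(167.2622/8) = 4.5725
Margin = 1.282 × 4.5725 = 5.862
Interval: 140.1 ± 5.862

(134.24, 145.96)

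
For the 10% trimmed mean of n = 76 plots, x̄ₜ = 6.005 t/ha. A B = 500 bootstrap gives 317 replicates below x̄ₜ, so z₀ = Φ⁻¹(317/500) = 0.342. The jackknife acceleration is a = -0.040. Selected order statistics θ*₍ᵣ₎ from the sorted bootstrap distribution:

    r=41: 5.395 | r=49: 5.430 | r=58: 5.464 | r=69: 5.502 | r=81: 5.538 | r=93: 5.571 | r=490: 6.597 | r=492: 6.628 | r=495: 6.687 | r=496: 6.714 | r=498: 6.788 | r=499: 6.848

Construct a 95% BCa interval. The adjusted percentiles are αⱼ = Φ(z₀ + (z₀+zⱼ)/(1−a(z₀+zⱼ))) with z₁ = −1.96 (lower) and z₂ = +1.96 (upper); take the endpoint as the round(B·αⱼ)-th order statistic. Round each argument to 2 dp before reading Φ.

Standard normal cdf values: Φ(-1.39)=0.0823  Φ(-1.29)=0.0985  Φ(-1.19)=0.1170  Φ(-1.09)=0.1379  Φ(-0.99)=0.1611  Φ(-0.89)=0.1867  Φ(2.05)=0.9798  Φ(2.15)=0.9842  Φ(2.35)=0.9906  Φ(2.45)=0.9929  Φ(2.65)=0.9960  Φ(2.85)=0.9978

(5.395, 6.714)

Lower: z₀ + z₁ = 0.342 + (-1.960) = -1.618; 1 − a(z₀+z₁) = 1 − (-0.040)(-1.618) = 0.9353; argument = 0.342 + (-1.618)/0.9353 = -1.3880 → -1.39.
α₁ = Φ(-1.39) = 0.0823; rank = round(500 × 0.0823) = 41; θ*₍41₎ = 5.395.
Upper: z₀ + z₂ = 2.302; 1 − a(z₀+z₂) = 1.0921; argument = 2.4499 → 2.45; α₂ = 0.9929; rank = 496; θ*₍496₎ = 6.714.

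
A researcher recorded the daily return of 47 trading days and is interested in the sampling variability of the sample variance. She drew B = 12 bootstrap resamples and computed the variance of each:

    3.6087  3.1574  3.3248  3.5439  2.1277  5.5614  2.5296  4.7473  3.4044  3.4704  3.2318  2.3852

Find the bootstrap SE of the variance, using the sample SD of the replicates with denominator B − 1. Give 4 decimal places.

Bootstrap SE is the standard deviation of the 12 replicate variances.
Mean of replicates: (3.6087 + 3.1574 + 3.3248 + 3.5439 + 2.1277 + 5.5614 + 2.5296 + 4.7473 + 3.4044 + 3.4704 + 3.2318 + 2.3852) / 12 = 41.09260 / 12 = 3.42438
Sum of squared deviations: (+0.18432)² + (−0.26698)² + (−0.09958)² + (+0.11952)² + (−1.29668)² + (+2.13702)² + (−0.89478)² + (+1.32292)² + (−0.01998)² + (+0.04602)² + (−0.19258)² + (−1.03918)² = 10.04793
Variance = 10.04793 / 11 = 0.91345
SE* = √0.91345

SE* = 0.9557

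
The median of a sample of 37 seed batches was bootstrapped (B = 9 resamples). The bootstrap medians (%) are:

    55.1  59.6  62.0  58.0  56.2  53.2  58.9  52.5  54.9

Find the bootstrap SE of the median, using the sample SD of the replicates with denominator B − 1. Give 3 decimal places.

Bootstrap SE is the standard deviation of the 9 replicate medians.
Mean of replicates: (55.1 + 59.6 + 62.0 + 58.0 + 56.2 + 53.2 + 58.9 + 52.5 + 54.9) / 9 = 510.4000 / 9 = 56.7111
Sum of squared deviations: (−1.6111)² + (+2.8889)² + (+5.2889)² + (+1.2889)² + (−0.5111)² + (−3.5111)² + (+2.1889)² + (−4.2111)² + (−1.8111)² = 78.9689
Variance = 78.9689 / 8 = 9.8711
SE* = √9.8711

SE* = 3.142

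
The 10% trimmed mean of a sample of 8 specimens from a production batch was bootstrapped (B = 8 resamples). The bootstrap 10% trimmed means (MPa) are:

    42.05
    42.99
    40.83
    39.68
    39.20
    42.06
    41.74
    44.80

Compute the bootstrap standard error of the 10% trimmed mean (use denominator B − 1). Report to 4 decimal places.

Bootstrap SE is the standard deviation of the 8 replicate 10% trimmed means.
Mean of replicates: (42.05 + 42.99 + 40.83 + 39.68 + 39.20 + 42.06 + 41.74 + 44.80) / 8 = 333.35000 / 8 = 41.66875
Sum of squared deviations: (+0.38125)² + (+1.32125)² + (−0.83875)² + (−1.98875)² + (−2.46875)² + (+0.39125)² + (+0.07125)² + (+3.13125)² = 22.60729
Variance = 22.60729 / 7 = 3.22961
SE* = √3.22961

SE* = 1.7971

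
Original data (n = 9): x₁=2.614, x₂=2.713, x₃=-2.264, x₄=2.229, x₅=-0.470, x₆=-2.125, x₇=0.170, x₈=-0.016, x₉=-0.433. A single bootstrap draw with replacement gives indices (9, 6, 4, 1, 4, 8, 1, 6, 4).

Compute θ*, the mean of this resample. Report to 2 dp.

Resample values: -0.433, -2.125, 2.229, 2.614, 2.229, -0.016, 2.614, -2.125, 2.229.
Mean = ((-0.433) + (-2.125) + 2.229 + 2.614 + 2.229 + (-0.016) + 2.614 + (-2.125) + 2.229) / 9 = 7.2160 / 9 = 0.80

θ* = 0.80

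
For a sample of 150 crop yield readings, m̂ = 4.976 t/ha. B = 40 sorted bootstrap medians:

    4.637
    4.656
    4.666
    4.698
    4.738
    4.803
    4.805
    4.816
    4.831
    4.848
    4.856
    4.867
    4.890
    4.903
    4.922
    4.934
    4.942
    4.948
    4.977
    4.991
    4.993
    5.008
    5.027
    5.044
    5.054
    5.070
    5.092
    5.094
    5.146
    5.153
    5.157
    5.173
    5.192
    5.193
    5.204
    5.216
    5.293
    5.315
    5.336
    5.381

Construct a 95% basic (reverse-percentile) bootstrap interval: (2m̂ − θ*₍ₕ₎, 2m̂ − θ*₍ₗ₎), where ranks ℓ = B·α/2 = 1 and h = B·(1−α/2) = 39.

(4.616, 5.315)

Percentile endpoints at ranks 1 and 39: θ*₍1₎ = 4.637, θ*₍39₎ = 5.336.
Basic interval reflects these around m̂:
  lower = 2 × 4.976 − 5.336 = 4.616
  upper = 2 × 4.976 − 4.637 = 5.315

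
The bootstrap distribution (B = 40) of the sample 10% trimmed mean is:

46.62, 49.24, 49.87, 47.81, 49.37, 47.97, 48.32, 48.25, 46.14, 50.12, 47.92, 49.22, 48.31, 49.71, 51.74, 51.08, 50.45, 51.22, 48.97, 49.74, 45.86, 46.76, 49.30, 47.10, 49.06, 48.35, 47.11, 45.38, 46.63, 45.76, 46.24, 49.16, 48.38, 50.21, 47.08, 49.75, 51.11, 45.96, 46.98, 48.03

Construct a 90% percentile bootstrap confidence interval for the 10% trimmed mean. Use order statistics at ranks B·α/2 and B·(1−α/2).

(45.76, 51.11)

Sorted replicates: 45.38, 45.76, 45.86, 45.96, 46.14, 46.24, 46.62, 46.63, 46.76, 46.98, 47.08, 47.10, 47.11, 47.81, 47.92, 47.97, 48.03, 48.25, 48.31, 48.32, 48.35, 48.38, 48.97, 49.06, 49.16, 49.22, 49.24, 49.30, 49.37, 49.71, 49.74, 49.75, 49.87, 50.12, 50.21, 50.45, 51.08, 51.11, 51.22, 51.74
α = 0.10; lower rank = 40 × 0.050 = 2; upper rank = 40 × 0.950 = 38.
The 2nd smallest replicate is 45.76; the 38th is 51.11.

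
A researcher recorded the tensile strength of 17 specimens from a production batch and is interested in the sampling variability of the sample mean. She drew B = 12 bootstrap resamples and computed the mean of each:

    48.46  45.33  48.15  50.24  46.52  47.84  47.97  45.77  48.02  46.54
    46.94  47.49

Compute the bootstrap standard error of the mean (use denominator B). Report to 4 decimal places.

Bootstrap SE is the standard deviation of the 12 replicate means.
Mean of replicates: (48.46 + 45.33 + 48.15 + 50.24 + 46.52 + 47.84 + 47.97 + 45.77 + 48.02 + 46.54 + 46.94 + 47.49) / 12 = 569.27000 / 12 = 47.43917
Sum of squared deviations: (+1.02083)² + (−2.10917)² + (+0.71083)² + (+2.80083)² + (−0.91917)² + (+0.40083)² + (+0.53083)² + (−1.66917)² + (+0.58083)² + (−0.89917)² + (−0.49917)² + (+0.05083)² = 19.31169
Variance = 19.31169 / 12 = 1.60931
SE* = √1.60931

SE* = 1.2686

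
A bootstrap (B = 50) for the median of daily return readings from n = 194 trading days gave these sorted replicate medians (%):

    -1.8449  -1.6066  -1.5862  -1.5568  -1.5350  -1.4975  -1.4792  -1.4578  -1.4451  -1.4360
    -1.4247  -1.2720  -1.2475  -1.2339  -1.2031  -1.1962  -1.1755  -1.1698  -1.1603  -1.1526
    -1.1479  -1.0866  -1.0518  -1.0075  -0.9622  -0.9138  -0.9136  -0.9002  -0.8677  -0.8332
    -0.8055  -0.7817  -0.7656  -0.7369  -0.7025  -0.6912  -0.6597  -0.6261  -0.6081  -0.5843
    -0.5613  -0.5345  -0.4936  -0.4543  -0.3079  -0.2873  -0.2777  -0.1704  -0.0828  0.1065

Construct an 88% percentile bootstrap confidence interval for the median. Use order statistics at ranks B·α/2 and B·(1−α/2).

(-1.5862, -0.2777)

α = 0.12; lower rank = 50 × 0.060 = 3; upper rank = 50 × 0.940 = 47.
The 3rd smallest replicate is -1.5862; the 47th is -0.2777.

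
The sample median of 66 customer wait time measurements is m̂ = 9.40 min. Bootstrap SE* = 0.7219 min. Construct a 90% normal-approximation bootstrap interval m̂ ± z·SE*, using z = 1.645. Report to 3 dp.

Margin = 1.645 × 0.7219 = 1.1875
Interval: 9.40 ± 1.1875

(8.212, 10.588)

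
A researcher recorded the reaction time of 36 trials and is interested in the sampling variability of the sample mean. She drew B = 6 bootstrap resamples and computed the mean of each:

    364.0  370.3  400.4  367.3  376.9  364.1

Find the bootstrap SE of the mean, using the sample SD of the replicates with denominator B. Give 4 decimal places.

SE* = 12.6609

Bootstrap SE is the standard deviation of the 6 replicate means.
Mean of replicates: (364.0 + 370.3 + 400.4 + 367.3 + 376.9 + 364.1) / 6 = 2243.00000 / 6 = 373.83333
Sum of squared deviations: (−9.83333)² + (−3.53333)² + (+26.56667)² + (−6.53333)² + (+3.06667)² + (−9.73333)² = 961.79333
Variance = 961.79333 / 6 = 160.29889
SE* = √160.29889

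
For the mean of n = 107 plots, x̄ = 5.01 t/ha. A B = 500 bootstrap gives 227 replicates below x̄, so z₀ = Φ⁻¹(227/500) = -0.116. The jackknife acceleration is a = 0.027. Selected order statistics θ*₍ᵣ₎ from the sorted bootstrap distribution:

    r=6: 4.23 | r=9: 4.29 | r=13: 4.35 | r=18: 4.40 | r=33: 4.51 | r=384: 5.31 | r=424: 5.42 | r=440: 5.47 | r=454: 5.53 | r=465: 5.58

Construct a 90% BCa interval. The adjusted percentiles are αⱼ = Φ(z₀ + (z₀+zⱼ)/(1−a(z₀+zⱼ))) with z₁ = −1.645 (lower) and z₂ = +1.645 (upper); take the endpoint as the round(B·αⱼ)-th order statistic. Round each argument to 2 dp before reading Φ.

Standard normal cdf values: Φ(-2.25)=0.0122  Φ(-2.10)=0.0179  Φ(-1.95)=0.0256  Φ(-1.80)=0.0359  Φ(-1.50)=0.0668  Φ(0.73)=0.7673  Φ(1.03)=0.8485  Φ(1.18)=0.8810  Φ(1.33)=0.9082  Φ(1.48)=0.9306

(4.40, 5.58)

Lower: z₀ + z₁ = -0.116 + (-1.645) = -1.761; 1 − a(z₀+z₁) = 1 − (0.027)(-1.761) = 1.0475; argument = -0.116 + (-1.761)/1.0475 = -1.7971 → -1.80.
α₁ = Φ(-1.80) = 0.0359; rank = round(500 × 0.0359) = 18; θ*₍18₎ = 4.40.
Upper: z₀ + z₂ = 1.529; 1 − a(z₀+z₂) = 0.9587; argument = 1.4788 → 1.48; α₂ = 0.9306; rank = 465; θ*₍465₎ = 5.58.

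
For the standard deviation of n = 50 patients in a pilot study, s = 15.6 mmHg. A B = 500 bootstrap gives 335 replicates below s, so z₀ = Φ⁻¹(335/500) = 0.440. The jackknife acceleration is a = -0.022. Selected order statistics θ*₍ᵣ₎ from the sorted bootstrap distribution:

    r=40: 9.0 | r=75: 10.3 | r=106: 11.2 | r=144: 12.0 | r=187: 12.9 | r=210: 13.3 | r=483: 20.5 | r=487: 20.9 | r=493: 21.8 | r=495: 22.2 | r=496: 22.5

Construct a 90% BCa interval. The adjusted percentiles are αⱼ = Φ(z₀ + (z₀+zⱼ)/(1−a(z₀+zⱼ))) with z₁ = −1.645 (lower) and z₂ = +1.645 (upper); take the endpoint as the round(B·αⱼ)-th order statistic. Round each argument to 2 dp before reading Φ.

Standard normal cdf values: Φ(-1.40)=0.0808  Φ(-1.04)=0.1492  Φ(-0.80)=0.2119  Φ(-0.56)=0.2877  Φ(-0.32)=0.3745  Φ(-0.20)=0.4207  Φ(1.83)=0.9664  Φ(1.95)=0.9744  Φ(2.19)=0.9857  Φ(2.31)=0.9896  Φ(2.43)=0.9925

(11.2, 22.5)

Lower: z₀ + z₁ = 0.440 + (-1.645) = -1.205; 1 − a(z₀+z₁) = 1 − (-0.022)(-1.205) = 0.9735; argument = 0.440 + (-1.205)/0.9735 = -0.7978 → -0.80.
α₁ = Φ(-0.80) = 0.2119; rank = round(500 × 0.2119) = 106; θ*₍106₎ = 11.2.
Upper: z₀ + z₂ = 2.085; 1 − a(z₀+z₂) = 1.0459; argument = 2.4336 → 2.43; α₂ = 0.9925; rank = 496; θ*₍496₎ = 22.5.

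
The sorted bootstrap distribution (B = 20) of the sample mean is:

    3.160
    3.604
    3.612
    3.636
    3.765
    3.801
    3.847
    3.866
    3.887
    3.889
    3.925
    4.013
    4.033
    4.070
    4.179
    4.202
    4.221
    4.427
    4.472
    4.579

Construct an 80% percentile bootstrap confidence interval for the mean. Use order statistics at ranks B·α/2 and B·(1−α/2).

(3.604, 4.427)

α = 0.20; lower rank = 20 × 0.100 = 2; upper rank = 20 × 0.900 = 18.
The 2nd smallest replicate is 3.604; the 18th is 4.427.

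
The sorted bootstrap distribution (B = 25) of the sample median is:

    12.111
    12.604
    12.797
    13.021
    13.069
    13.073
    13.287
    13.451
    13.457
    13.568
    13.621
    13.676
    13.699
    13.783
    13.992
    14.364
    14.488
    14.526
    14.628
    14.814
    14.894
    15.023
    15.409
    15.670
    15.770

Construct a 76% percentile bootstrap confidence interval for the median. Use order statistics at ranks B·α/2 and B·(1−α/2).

(12.797, 15.023)

α = 0.24; lower rank = 25 × 0.120 = 3; upper rank = 25 × 0.880 = 22.
The 3rd smallest replicate is 12.797; the 22nd is 15.023.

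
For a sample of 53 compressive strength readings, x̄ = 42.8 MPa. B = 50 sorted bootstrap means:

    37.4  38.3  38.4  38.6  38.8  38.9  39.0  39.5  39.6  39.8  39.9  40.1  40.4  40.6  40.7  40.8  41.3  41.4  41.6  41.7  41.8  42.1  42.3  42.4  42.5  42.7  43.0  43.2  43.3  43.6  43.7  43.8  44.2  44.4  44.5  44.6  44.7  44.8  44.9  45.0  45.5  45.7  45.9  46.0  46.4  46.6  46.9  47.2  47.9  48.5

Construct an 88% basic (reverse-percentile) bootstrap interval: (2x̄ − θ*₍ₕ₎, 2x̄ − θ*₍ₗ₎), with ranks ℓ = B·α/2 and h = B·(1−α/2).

(38.7, 47.2)

Percentile endpoints at ranks 3 and 47: θ*₍3₎ = 38.4, θ*₍47₎ = 46.9.
Basic interval reflects these around x̄:
  lower = 2 × 42.8 − 46.9 = 38.7
  upper = 2 × 42.8 − 38.4 = 47.2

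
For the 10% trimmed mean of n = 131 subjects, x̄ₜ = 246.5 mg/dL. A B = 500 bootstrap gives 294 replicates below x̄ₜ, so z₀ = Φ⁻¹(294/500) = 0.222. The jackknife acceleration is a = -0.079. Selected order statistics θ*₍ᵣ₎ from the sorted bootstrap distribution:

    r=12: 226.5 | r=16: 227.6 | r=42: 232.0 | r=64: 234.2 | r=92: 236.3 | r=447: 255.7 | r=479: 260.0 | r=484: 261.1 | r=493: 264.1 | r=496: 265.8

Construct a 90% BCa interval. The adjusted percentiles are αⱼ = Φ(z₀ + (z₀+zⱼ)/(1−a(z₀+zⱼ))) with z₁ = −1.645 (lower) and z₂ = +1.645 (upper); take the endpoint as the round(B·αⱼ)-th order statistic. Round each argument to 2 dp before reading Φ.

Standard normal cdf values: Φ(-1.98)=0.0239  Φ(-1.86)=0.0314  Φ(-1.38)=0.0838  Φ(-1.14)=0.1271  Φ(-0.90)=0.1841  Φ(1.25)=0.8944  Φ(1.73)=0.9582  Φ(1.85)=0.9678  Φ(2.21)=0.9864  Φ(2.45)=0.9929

(232.0, 261.1)

Lower: z₀ + z₁ = 0.222 + (-1.645) = -1.423; 1 − a(z₀+z₁) = 1 − (-0.079)(-1.423) = 0.8876; argument = 0.222 + (-1.423)/0.8876 = -1.3812 → -1.38.
α₁ = Φ(-1.38) = 0.0838; rank = round(500 × 0.0838) = 42; θ*₍42₎ = 232.0.
Upper: z₀ + z₂ = 1.867; 1 − a(z₀+z₂) = 1.1475; argument = 1.8490 → 1.85; α₂ = 0.9678; rank = 484; θ*₍484₎ = 261.1.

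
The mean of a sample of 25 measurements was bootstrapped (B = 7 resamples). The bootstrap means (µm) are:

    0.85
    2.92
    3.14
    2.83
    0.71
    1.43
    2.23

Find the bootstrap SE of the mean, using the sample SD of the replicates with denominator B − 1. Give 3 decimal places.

SE* = 1.016

Bootstrap SE is the standard deviation of the 7 replicate means.
Mean of replicates: (0.85 + 2.92 + 3.14 + 2.83 + 0.71 + 1.43 + 2.23) / 7 = 14.1100 / 7 = 2.0157
Sum of squared deviations: (−1.1657)² + (+0.9043)² + (+1.1243)² + (+0.8143)² + (−1.3057)² + (−0.5857)² + (+0.2143)² = 6.1976
Variance = 6.1976 / 6 = 1.0329
SE* = √1.0329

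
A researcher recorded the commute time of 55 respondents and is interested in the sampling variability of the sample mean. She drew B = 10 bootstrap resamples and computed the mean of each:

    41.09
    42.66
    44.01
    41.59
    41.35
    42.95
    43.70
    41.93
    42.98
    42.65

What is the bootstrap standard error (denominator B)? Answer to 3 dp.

SE* = 0.931

Bootstrap SE is the standard deviation of the 10 replicate means.
Mean of replicates: (41.09 + 42.66 + 44.01 + 41.59 + 41.35 + 42.95 + 43.70 + 41.93 + 42.98 + 42.65) / 10 = 424.9100 / 10 = 42.4910
Sum of squared deviations: (−1.4010)² + (+0.1690)² + (+1.5190)² + (−0.9010)² + (−1.1410)² + (+0.4590)² + (+1.2090)² + (−0.5610)² + (+0.4890)² + (+0.1590)² = 8.6639
Variance = 8.6639 / 10 = 0.8664
SE* = √0.8664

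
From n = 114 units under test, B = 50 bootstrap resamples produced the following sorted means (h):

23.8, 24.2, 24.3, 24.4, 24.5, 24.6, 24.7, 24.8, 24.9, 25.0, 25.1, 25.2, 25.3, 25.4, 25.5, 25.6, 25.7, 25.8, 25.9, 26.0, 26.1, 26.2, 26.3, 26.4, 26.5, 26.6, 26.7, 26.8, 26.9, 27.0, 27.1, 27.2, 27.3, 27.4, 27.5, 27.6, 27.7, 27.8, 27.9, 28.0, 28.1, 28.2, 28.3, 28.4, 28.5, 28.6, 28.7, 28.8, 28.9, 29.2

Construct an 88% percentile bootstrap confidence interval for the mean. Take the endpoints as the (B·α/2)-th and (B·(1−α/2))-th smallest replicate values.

α = 0.12; lower rank = 50 × 0.060 = 3; upper rank = 50 × 0.940 = 47.
The 3rd smallest replicate is 24.3; the 47th is 28.7.

(24.3, 28.7)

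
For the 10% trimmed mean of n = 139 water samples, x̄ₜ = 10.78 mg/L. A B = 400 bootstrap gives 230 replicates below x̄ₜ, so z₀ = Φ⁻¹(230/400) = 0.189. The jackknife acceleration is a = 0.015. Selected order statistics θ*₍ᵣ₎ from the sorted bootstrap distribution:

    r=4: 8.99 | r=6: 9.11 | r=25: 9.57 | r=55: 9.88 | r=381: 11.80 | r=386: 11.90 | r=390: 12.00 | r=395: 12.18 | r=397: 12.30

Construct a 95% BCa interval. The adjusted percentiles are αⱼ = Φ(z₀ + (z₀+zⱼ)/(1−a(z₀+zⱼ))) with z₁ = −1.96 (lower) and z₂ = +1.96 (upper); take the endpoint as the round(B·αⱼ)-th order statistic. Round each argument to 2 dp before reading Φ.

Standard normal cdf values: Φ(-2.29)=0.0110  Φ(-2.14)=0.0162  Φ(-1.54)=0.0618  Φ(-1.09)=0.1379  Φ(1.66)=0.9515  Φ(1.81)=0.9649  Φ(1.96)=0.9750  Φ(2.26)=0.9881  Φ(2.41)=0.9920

(9.57, 12.30)

Lower: z₀ + z₁ = 0.189 + (-1.960) = -1.771; 1 − a(z₀+z₁) = 1 − (0.015)(-1.771) = 1.0266; argument = 0.189 + (-1.771)/1.0266 = -1.5362 → -1.54.
α₁ = Φ(-1.54) = 0.0618; rank = round(400 × 0.0618) = 25; θ*₍25₎ = 9.57.
Upper: z₀ + z₂ = 2.149; 1 − a(z₀+z₂) = 0.9678; argument = 2.4096 → 2.41; α₂ = 0.9920; rank = 397; θ*₍397₎ = 12.30.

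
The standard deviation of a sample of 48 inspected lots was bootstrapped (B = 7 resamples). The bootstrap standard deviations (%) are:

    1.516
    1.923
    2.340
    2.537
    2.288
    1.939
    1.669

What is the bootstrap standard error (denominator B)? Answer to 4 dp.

SE* = 0.3452

Bootstrap SE is the standard deviation of the 7 replicate standard deviations.
Mean of replicates: (1.516 + 1.923 + 2.340 + 2.537 + 2.288 + 1.939 + 1.669) / 7 = 14.21200 / 7 = 2.03029
Sum of squared deviations: (−0.51429)² + (−0.10729)² + (+0.30971)² + (+0.50671)² + (+0.25771)² + (−0.09129)² + (−0.36129)² = 0.83396
Variance = 0.83396 / 7 = 0.11914
SE* = √0.11914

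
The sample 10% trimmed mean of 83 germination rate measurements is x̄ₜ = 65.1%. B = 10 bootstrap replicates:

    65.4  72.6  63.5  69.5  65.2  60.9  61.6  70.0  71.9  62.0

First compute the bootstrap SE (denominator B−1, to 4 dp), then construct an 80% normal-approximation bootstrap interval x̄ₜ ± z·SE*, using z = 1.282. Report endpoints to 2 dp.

Mean of replicates = 66.2600; sum of squared deviations = 174.5640; SE* = √(174.5640/9) = 4.4041
Margin = 1.282 × 4.4041 = 5.646
Interval: 65.1 ± 5.646

(59.45, 70.75)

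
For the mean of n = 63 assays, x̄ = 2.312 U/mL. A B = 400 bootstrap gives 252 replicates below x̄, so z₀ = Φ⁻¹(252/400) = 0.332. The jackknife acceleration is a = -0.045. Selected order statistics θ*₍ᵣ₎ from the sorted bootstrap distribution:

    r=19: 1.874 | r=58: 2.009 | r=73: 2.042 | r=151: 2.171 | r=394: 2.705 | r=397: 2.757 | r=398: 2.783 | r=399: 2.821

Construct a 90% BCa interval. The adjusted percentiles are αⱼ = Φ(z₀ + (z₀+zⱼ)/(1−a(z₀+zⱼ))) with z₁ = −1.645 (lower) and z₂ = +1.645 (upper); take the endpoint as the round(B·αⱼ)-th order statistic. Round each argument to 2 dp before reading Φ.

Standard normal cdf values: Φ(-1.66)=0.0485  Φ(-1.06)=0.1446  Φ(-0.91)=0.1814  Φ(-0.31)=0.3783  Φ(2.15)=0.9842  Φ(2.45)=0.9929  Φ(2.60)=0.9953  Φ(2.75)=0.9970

(2.009, 2.705)

Lower: z₀ + z₁ = 0.332 + (-1.645) = -1.313; 1 − a(z₀+z₁) = 1 − (-0.045)(-1.313) = 0.9409; argument = 0.332 + (-1.313)/0.9409 = -1.0635 → -1.06.
α₁ = Φ(-1.06) = 0.1446; rank = round(400 × 0.1446) = 58; θ*₍58₎ = 2.009.
Upper: z₀ + z₂ = 1.977; 1 − a(z₀+z₂) = 1.0890; argument = 2.1475 → 2.15; α₂ = 0.9842; rank = 394; θ*₍394₎ = 2.705.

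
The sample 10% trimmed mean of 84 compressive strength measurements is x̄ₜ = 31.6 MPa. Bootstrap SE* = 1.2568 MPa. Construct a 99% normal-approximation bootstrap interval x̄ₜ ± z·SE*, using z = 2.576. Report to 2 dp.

(28.36, 34.84)

Margin = 2.576 × 1.2568 = 3.238
Interval: 31.6 ± 3.238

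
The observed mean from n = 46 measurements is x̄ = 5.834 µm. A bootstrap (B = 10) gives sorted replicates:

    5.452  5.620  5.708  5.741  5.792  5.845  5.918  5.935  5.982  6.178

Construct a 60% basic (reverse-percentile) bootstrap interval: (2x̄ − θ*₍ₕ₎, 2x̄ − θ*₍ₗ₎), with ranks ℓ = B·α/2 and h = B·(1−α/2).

Percentile endpoints at ranks 2 and 8: θ*₍2₎ = 5.620, θ*₍8₎ = 5.935.
Basic interval reflects these around x̄:
  lower = 2 × 5.834 − 5.935 = 5.733
  upper = 2 × 5.834 − 5.620 = 6.048

(5.733, 6.048)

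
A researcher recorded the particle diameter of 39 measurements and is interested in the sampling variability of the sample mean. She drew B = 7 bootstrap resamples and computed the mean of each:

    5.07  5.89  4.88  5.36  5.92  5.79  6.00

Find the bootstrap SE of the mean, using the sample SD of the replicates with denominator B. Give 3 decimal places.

SE* = 0.419

Bootstrap SE is the standard deviation of the 7 replicate means.
Mean of replicates: (5.07 + 5.89 + 4.88 + 5.36 + 5.92 + 5.79 + 6.00) / 7 = 38.9100 / 7 = 5.5586
Sum of squared deviations: (−0.4886)² + (+0.3314)² + (−0.6786)² + (−0.1986)² + (+0.3614)² + (+0.2314)² + (+0.4414)² = 1.2275
Variance = 1.2275 / 7 = 0.1754
SE* = √0.1754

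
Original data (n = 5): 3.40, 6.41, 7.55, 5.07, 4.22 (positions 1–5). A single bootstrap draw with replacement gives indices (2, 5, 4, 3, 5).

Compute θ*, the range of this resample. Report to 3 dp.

θ* = 3.330

Resample values: 6.41, 4.22, 5.07, 7.55, 4.22.
Range = 7.55 − 4.22 = 3.330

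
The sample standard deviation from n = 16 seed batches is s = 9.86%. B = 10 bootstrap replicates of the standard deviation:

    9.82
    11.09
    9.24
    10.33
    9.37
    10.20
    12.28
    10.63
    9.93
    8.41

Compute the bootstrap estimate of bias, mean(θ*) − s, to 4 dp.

mean(θ*) = (9.82 + 11.09 + 9.24 + 10.33 + 9.37 + 10.20 + 12.28 + 10.63 + 9.93 + 8.41) / 10 = 10.13000
bias = 10.13000 − 9.86

bias = +0.2700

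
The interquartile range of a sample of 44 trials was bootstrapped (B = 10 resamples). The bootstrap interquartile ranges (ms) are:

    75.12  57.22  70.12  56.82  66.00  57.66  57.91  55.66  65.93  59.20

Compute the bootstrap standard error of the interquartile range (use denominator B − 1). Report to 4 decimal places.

SE* = 6.6877

Bootstrap SE is the standard deviation of the 10 replicate interquartile ranges.
Mean of replicates: (75.12 + 57.22 + 70.12 + 56.82 + 66.00 + 57.66 + 57.91 + 55.66 + 65.93 + 59.20) / 10 = 621.64000 / 10 = 62.16400
Sum of squared deviations: (+12.95600)² + (−4.94400)² + (+7.95600)² + (−5.34400)² + (+3.83600)² + (−4.50400)² + (−4.25400)² + (−6.50400)² + (+3.76600)² + (−2.96400)² = 402.52484
Variance = 402.52484 / 9 = 44.72498
SE* = √44.72498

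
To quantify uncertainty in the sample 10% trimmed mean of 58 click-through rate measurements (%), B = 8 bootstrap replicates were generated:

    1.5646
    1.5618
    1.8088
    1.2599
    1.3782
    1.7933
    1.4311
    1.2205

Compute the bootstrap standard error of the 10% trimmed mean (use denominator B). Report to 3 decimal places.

SE* = 0.208

Bootstrap SE is the standard deviation of the 8 replicate 10% trimmed means.
Mean of replicates: (1.5646 + 1.5618 + 1.8088 + 1.2599 + 1.3782 + 1.7933 + 1.4311 + 1.2205) / 8 = 12.01820 / 8 = 1.50228
Sum of squared deviations: (+0.06232)² + (+0.05953)² + (+0.30652)² + (−0.24238)² + (−0.12407)² + (+0.29102)² + (−0.07117)² + (−0.28178)² = 0.34468
Variance = 0.34468 / 8 = 0.04309
SE* = √0.04309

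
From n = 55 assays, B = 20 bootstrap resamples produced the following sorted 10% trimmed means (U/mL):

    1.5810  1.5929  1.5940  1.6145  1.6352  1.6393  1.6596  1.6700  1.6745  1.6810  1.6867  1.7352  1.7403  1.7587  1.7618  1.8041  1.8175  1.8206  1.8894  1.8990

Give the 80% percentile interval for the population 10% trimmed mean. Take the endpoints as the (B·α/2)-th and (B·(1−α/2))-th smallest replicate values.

(1.5929, 1.8206)

α = 0.20; lower rank = 20 × 0.100 = 2; upper rank = 20 × 0.900 = 18.
The 2nd smallest replicate is 1.5929; the 18th is 1.8206.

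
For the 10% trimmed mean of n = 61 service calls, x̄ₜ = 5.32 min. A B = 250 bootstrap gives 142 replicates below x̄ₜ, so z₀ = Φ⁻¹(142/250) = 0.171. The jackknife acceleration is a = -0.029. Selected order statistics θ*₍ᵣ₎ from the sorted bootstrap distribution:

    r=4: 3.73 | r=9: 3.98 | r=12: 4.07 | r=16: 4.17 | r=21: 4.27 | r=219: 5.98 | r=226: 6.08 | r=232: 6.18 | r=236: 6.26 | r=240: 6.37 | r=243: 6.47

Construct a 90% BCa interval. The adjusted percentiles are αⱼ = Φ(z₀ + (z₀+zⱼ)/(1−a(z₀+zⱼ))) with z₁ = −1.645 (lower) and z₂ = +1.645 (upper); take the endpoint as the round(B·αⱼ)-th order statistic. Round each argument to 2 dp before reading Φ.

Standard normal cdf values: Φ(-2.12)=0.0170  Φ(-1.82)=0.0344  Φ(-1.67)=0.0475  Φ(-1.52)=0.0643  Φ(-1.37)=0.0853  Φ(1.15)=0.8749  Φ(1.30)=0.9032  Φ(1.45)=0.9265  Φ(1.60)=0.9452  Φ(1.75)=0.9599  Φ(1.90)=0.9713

(4.27, 6.47)

Lower: z₀ + z₁ = 0.171 + (-1.645) = -1.474; 1 − a(z₀+z₁) = 1 − (-0.029)(-1.474) = 0.9573; argument = 0.171 + (-1.474)/0.9573 = -1.3688 → -1.37.
α₁ = Φ(-1.37) = 0.0853; rank = round(250 × 0.0853) = 21; θ*₍21₎ = 4.27.
Upper: z₀ + z₂ = 1.816; 1 − a(z₀+z₂) = 1.0527; argument = 1.8961 → 1.90; α₂ = 0.9713; rank = 243; θ*₍243₎ = 6.47.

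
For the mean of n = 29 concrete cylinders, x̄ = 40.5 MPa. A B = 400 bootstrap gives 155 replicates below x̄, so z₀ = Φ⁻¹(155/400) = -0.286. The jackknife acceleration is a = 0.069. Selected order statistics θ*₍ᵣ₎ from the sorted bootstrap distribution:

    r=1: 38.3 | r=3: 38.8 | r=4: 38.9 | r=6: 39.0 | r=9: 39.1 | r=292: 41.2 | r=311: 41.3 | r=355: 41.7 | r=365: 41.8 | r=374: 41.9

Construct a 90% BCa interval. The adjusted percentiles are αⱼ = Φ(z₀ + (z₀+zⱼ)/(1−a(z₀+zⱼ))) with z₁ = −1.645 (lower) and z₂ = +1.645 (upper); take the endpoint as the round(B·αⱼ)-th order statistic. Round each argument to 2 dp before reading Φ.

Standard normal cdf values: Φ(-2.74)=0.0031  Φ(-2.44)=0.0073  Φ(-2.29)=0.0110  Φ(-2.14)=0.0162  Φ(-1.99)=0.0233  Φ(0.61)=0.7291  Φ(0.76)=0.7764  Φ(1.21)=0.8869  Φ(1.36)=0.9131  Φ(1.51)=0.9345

Lower: z₀ + z₁ = -0.286 + (-1.645) = -1.931; 1 − a(z₀+z₁) = 1 − (0.069)(-1.931) = 1.1332; argument = -0.286 + (-1.931)/1.1332 = -1.9900 → -1.99.
α₁ = Φ(-1.99) = 0.0233; rank = round(400 × 0.0233) = 9; θ*₍9₎ = 39.1.
Upper: z₀ + z₂ = 1.359; 1 − a(z₀+z₂) = 0.9062; argument = 1.2136 → 1.21; α₂ = 0.8869; rank = 355; θ*₍355₎ = 41.7.

(39.1, 41.7)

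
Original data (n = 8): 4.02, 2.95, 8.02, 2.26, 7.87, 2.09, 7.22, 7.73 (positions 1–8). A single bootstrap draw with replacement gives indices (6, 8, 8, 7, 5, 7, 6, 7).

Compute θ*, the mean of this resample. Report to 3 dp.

Resample values: 2.09, 7.73, 7.73, 7.22, 7.87, 7.22, 2.09, 7.22.
Mean = (2.09 + 7.73 + 7.73 + 7.22 + 7.87 + 7.22 + 2.09 + 7.22) / 8 = 49.170 / 8 = 6.146

θ* = 6.146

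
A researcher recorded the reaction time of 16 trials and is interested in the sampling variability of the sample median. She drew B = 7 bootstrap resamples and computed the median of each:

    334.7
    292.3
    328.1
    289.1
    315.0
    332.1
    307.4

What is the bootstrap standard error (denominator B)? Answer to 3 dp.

SE* = 17.280

Bootstrap SE is the standard deviation of the 7 replicate medians.
Mean of replicates: (334.7 + 292.3 + 328.1 + 289.1 + 315.0 + 332.1 + 307.4) / 7 = 2198.7000 / 7 = 314.1000
Sum of squared deviations: (+20.6000)² + (−21.8000)² + (+14.0000)² + (−25.0000)² + (+0.9000)² + (+18.0000)² + (−6.7000)² = 2090.3000
Variance = 2090.3000 / 7 = 298.6143
SE* = √298.6143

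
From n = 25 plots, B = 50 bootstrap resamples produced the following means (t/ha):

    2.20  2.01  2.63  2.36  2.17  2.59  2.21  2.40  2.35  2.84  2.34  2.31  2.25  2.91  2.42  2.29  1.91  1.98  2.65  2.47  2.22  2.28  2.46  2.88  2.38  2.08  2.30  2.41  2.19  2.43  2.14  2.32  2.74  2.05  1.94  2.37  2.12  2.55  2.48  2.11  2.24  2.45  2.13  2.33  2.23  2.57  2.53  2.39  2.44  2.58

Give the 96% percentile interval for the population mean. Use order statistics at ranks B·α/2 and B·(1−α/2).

Sorted replicates: 1.91, 1.94, 1.98, 2.01, 2.05, 2.08, 2.11, 2.12, 2.13, 2.14, 2.17, 2.19, 2.20, 2.21, 2.22, 2.23, 2.24, 2.25, 2.28, 2.29, 2.30, 2.31, 2.32, 2.33, 2.34, 2.35, 2.36, 2.37, 2.38, 2.39, 2.40, 2.41, 2.42, 2.43, 2.44, 2.45, 2.46, 2.47, 2.48, 2.53, 2.55, 2.57, 2.58, 2.59, 2.63, 2.65, 2.74, 2.84, 2.88, 2.91
α = 0.04; lower rank = 50 × 0.020 = 1; upper rank = 50 × 0.980 = 49.
The 1st smallest replicate is 1.91; the 49th is 2.88.

(1.91, 2.88)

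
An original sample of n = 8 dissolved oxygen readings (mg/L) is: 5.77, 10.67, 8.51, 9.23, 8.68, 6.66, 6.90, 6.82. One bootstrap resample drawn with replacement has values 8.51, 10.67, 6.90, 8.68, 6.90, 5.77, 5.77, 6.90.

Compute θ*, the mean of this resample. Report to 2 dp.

θ* = 7.51

Mean = (8.51 + 10.67 + 6.90 + 8.68 + 6.90 + 5.77 + 5.77 + 6.90) / 8 = 60.100 / 8 = 7.51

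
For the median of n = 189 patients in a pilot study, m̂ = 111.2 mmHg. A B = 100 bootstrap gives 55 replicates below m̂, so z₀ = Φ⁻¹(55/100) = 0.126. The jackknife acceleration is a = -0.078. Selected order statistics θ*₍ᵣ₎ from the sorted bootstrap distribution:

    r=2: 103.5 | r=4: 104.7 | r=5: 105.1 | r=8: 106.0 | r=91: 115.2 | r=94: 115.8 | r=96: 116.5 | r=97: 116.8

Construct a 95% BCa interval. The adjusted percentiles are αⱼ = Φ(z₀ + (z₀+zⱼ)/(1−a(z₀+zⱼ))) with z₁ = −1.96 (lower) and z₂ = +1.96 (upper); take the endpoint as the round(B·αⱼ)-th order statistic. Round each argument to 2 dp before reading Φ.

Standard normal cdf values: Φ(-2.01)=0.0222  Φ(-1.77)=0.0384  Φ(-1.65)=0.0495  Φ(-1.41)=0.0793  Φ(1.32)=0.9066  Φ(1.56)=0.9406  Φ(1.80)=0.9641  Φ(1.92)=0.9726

(103.5, 116.8)

Lower: z₀ + z₁ = 0.126 + (-1.960) = -1.834; 1 − a(z₀+z₁) = 1 − (-0.078)(-1.834) = 0.8569; argument = 0.126 + (-1.834)/0.8569 = -2.0142 → -2.01.
α₁ = Φ(-2.01) = 0.0222; rank = round(100 × 0.0222) = 2; θ*₍2₎ = 103.5.
Upper: z₀ + z₂ = 2.086; 1 − a(z₀+z₂) = 1.1627; argument = 1.9201 → 1.92; α₂ = 0.9726; rank = 97; θ*₍97₎ = 116.8.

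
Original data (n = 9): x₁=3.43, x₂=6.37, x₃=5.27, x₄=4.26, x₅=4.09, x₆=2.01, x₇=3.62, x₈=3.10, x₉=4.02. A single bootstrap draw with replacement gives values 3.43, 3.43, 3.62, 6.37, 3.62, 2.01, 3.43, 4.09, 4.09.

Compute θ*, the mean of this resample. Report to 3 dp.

θ* = 3.788

Mean = (3.43 + 3.43 + 3.62 + 6.37 + 3.62 + 2.01 + 3.43 + 4.09 + 4.09) / 9 = 34.090 / 9 = 3.788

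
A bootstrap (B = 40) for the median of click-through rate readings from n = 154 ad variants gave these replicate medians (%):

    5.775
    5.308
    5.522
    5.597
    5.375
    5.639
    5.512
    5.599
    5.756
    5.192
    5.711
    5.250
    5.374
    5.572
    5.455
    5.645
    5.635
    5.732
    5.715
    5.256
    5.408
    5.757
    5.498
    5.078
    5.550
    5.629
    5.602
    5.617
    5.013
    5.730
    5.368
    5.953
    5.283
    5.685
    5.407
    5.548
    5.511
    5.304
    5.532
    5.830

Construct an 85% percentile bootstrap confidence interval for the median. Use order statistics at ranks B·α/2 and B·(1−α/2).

(5.192, 5.757)

Sorted replicates: 5.013, 5.078, 5.192, 5.250, 5.256, 5.283, 5.304, 5.308, 5.368, 5.374, 5.375, 5.407, 5.408, 5.455, 5.498, 5.511, 5.512, 5.522, 5.532, 5.548, 5.550, 5.572, 5.597, 5.599, 5.602, 5.617, 5.629, 5.635, 5.639, 5.645, 5.685, 5.711, 5.715, 5.730, 5.732, 5.756, 5.757, 5.775, 5.830, 5.953
α = 0.15; lower rank = 40 × 0.075 = 3; upper rank = 40 × 0.925 = 37.
The 3rd smallest replicate is 5.192; the 37th is 5.757.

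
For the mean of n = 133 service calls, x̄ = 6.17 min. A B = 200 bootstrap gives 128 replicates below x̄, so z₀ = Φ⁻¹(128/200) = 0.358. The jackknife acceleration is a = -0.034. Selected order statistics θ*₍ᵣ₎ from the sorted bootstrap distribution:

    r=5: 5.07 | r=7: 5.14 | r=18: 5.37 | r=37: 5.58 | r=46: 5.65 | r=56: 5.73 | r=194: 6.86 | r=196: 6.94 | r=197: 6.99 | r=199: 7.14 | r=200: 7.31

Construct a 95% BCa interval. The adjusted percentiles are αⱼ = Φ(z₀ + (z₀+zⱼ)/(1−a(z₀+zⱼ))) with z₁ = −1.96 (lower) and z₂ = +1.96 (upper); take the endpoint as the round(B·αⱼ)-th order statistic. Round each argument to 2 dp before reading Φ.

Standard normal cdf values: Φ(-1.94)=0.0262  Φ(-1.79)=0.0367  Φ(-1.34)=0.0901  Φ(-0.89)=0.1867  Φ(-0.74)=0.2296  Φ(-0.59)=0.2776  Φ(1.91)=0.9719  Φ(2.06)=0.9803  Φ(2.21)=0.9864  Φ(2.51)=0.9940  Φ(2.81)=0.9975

Lower: z₀ + z₁ = 0.358 + (-1.960) = -1.602; 1 − a(z₀+z₁) = 1 − (-0.034)(-1.602) = 0.9455; argument = 0.358 + (-1.602)/0.9455 = -1.3363 → -1.34.
α₁ = Φ(-1.34) = 0.0901; rank = round(200 × 0.0901) = 18; θ*₍18₎ = 5.37.
Upper: z₀ + z₂ = 2.318; 1 − a(z₀+z₂) = 1.0788; argument = 2.5067 → 2.51; α₂ = 0.9940; rank = 199; θ*₍199₎ = 7.14.

(5.37, 7.14)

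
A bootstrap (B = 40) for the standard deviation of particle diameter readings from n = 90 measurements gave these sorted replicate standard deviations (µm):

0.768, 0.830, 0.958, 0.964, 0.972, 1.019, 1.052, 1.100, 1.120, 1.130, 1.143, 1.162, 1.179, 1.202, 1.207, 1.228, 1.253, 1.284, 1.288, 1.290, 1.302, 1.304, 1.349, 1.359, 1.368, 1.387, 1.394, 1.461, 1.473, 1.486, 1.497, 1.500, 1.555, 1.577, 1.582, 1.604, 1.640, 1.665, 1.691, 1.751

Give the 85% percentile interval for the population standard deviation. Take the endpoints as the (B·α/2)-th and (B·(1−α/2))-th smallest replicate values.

(0.958, 1.640)

α = 0.15; lower rank = 40 × 0.075 = 3; upper rank = 40 × 0.925 = 37.
The 3rd smallest replicate is 0.958; the 37th is 1.640.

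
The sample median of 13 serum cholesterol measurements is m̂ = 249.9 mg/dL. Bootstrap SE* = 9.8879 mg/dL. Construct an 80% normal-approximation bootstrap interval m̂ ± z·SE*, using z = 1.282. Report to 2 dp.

(237.22, 262.58)

Margin = 1.282 × 9.8879 = 12.676
Interval: 249.9 ± 12.676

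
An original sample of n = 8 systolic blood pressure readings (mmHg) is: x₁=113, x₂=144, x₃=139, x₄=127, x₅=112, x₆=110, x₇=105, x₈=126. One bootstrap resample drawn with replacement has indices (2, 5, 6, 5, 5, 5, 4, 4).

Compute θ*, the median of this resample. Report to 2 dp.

θ* = 112.00

Resample values: 144, 112, 110, 112, 112, 112, 127, 127.
Sorted: 110, 112, 112, 112, 112, 127, 127, 144
Median = average of the two middle values = 112.00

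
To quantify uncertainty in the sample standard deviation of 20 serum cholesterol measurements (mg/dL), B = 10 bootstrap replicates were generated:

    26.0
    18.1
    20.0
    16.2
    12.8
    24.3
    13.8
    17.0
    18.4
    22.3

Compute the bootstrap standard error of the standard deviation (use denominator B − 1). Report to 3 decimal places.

SE* = 4.312

Bootstrap SE is the standard deviation of the 10 replicate standard deviations.
Mean of replicates: (26.0 + 18.1 + 20.0 + 16.2 + 12.8 + 24.3 + 13.8 + 17.0 + 18.4 + 22.3) / 10 = 188.9000 / 10 = 18.8900
Sum of squared deviations: (+7.1100)² + (−0.7900)² + (+1.1100)² + (−2.6900)² + (−6.0900)² + (+5.4100)² + (−5.0900)² + (−1.8900)² + (−0.4900)² + (+3.4100)² = 167.3490
Variance = 167.3490 / 9 = 18.5943
SE* = √18.5943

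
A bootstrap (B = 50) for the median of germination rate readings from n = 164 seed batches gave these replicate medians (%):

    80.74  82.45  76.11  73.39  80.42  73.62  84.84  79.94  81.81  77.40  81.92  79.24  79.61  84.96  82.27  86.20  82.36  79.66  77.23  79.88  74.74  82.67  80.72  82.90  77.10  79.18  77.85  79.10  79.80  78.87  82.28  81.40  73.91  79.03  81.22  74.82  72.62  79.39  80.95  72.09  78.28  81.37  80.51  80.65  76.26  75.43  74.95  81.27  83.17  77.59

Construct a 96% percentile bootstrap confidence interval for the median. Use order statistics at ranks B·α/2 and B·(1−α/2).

(72.09, 84.96)

Sorted replicates: 72.09, 72.62, 73.39, 73.62, 73.91, 74.74, 74.82, 74.95, 75.43, 76.11, 76.26, 77.10, 77.23, 77.40, 77.59, 77.85, 78.28, 78.87, 79.03, 79.10, 79.18, 79.24, 79.39, 79.61, 79.66, 79.80, 79.88, 79.94, 80.42, 80.51, 80.65, 80.72, 80.74, 80.95, 81.22, 81.27, 81.37, 81.40, 81.81, 81.92, 82.27, 82.28, 82.36, 82.45, 82.67, 82.90, 83.17, 84.84, 84.96, 86.20
α = 0.04; lower rank = 50 × 0.020 = 1; upper rank = 50 × 0.980 = 49.
The 1st smallest replicate is 72.09; the 49th is 84.96.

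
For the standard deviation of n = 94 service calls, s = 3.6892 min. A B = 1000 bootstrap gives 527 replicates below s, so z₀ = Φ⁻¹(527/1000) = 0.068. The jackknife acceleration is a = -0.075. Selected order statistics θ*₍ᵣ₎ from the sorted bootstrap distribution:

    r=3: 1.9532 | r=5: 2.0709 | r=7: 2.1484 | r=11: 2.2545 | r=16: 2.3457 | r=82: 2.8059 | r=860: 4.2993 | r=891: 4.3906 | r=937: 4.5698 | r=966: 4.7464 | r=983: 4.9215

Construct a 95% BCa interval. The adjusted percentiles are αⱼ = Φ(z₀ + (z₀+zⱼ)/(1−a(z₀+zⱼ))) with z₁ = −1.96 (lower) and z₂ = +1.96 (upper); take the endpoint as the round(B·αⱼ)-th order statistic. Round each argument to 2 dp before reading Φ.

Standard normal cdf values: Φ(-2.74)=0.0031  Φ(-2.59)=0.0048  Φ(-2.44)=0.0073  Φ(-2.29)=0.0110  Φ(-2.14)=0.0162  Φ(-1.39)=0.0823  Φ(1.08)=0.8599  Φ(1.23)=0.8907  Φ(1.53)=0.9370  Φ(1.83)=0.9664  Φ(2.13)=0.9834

(2.3457, 4.7464)

Lower: z₀ + z₁ = 0.068 + (-1.960) = -1.892; 1 − a(z₀+z₁) = 1 − (-0.075)(-1.892) = 0.8581; argument = 0.068 + (-1.892)/0.8581 = -2.1369 → -2.14.
α₁ = Φ(-2.14) = 0.0162; rank = round(1000 × 0.0162) = 16; θ*₍16₎ = 2.3457.
Upper: z₀ + z₂ = 2.028; 1 − a(z₀+z₂) = 1.1521; argument = 1.8283 → 1.83; α₂ = 0.9664; rank = 966; θ*₍966₎ = 4.7464.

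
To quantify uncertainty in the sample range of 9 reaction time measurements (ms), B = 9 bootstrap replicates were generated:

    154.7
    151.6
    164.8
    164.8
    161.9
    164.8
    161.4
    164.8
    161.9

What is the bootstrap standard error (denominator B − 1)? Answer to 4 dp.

Bootstrap SE is the standard deviation of the 9 replicate ranges.
Mean of replicates: (154.7 + 151.6 + 164.8 + 164.8 + 161.9 + 164.8 + 161.4 + 164.8 + 161.9) / 9 = 1450.70000 / 9 = 161.18889
Sum of squared deviations: (−6.48889)² + (−9.58889)² + (+3.61111)² + (+3.61111)² + (+0.71111)² + (+3.61111)² + (+0.21111)² + (+3.61111)² + (+0.71111)² = 187.26889
Variance = 187.26889 / 8 = 23.40861
SE* = √23.40861

SE* = 4.8382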